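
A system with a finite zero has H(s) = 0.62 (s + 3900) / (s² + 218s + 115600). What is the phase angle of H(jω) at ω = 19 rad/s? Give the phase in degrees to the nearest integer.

∠(j19 + 3900) = arctan(19/3900) = 0.28°
∠[(j19)² + 218(j19) + 115600] = ∠[1.1524e+05 + j4142] = 2.06°
∠H(j19) = 0.28° − 2.06° = -1.78°

-2 deg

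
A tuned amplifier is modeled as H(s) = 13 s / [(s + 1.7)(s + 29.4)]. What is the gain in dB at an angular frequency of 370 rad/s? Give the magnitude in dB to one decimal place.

|j370| = 370
|j370 + 1.7| = √(370² + 1.7²) = 370
|j370 + 29.4| = √(370² + 29.4²) = 371.2
|H(j370)| = 13 × 370 / (370 × 371.2) = 0.035024
20 log₁₀(0.035024) = -29.11 dB

-29.1 dB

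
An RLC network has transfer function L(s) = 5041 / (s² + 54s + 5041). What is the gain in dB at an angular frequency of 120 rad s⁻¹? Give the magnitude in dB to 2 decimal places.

-7.08 dB

|(j120)² + 54(j120) + 5041| = |-9359 + j6480| = 1.138e+04
|L(j120)| = 5041 / 1.138e+04 = 0.44284
20 log₁₀(0.44284) = -7.075 dB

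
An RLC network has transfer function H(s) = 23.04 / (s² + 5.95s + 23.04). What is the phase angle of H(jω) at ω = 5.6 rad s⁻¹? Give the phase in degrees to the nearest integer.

∠[(j5.6)² + 5.95(j5.6) + 23.04] = ∠[-8.32 + j33.32] = 104.02°
∠H(j5.6) = −104.02° = -104.02°

-104°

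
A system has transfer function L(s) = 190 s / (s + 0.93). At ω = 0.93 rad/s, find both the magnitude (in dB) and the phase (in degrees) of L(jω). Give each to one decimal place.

|L| = 42.6 dB, ∠L = 45.0 deg

|j0.93| = 0.93
|j0.93 + 0.93| = √(0.93² + 0.93²) = 1.315
|L(j0.93)| = 190 × 0.93 / 1.315 = 134.35
20 log₁₀(134.35) = 42.56 dB
∠(j0.93) = 90.00°
∠(j0.93 + 0.93) = arctan(0.93/0.93) = 45.00°
∠L(j0.93) = 90.00° − 45.00° = 45.00°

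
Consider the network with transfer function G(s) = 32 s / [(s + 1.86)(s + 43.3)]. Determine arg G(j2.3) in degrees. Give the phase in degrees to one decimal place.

35.9°

∠(j2.3) = 90.00°
∠(j2.3 + 1.86) = arctan(2.3/1.86) = 51.04°
∠(j2.3 + 43.3) = arctan(2.3/43.3) = 3.04°
∠G(j2.3) = 90.00° − (51.04° + 3.04°) = 35.92°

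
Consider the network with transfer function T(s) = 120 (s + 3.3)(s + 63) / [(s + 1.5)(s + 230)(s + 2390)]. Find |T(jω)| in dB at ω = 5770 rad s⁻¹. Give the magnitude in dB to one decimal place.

-34.3 dB

|j5770 + 3.3| = √(5770² + 3.3²) = 5770
|j5770 + 63| = √(5770² + 63²) = 5770
|j5770 + 1.5| = √(5770² + 1.5²) = 5770
|j5770 + 230| = √(5770² + 230²) = 5775
|j5770 + 2390| = √(5770² + 2390²) = 6245
|T(j5770)| = 120 × 5770 × 5770 / (5770 × 5775 × 6245) = 0.0192
20 log₁₀(0.0192) = -34.33 dB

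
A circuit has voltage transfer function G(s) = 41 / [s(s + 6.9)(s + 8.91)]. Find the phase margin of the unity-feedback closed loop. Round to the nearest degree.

80°

Gain crossover: |G(jω)| = 1 at ω ≈ 0.662 rad/sec.
∠G(j0.662) = −90° − arctan(0.662/6.9) − arctan(0.662/8.91) ≈ -99.73°
PM = 180° + (-99.73°) = 80.27°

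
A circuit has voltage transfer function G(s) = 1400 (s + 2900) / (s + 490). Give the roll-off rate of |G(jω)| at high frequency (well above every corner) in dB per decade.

With 1 zero and 1 pole, the high-frequency asymptotic slope is 20 × (1 − 1) = 0 dB/decade.

0 dB/decade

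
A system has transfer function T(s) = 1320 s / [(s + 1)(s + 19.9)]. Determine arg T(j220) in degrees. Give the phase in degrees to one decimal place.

-84.6°

∠(j220) = 90.00°
∠(j220 + 1) = arctan(220/1) = 89.74°
∠(j220 + 19.9) = arctan(220/19.9) = 84.83°
∠T(j220) = 90.00° − (89.74° + 84.83°) = -84.57°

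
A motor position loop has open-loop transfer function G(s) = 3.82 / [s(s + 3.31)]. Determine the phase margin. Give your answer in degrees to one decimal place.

71.7°

Gain crossover: |G(jω)| = 1 at ω ≈ 1.1 rad/sec.
∠G(j1.1) = −90° − arctan(1.1/3.31) ≈ -108.31°
PM = 180° + (-108.31°) = 71.69°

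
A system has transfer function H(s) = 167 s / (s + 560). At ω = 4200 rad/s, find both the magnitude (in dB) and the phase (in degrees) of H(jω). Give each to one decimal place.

|j4200| = 4200
|j4200 + 560| = √(4200² + 560²) = 4237
|H(j4200)| = 167 × 4200 / 4237 = 165.54
20 log₁₀(165.54) = 44.38 dB
∠(j4200) = 90.00°
∠(j4200 + 560) = arctan(4200/560) = 82.41°
∠H(j4200) = 90.00° − 82.41° = 7.59°

|H| = 44.4 dB, ∠H = 7.6 deg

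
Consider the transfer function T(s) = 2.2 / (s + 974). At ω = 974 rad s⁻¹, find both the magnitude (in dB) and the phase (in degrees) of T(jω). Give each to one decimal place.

|j974 + 974| = √(974² + 974²) = 1377
|T(j974)| = 2.2 / 1377 = 0.0015972
20 log₁₀(0.0015972) = -55.93 dB
∠(j974 + 974) = arctan(974/974) = 45.00°
∠T(j974) = −45.00° = -45.00°

|T| = -55.9 dB, ∠T = -45.0°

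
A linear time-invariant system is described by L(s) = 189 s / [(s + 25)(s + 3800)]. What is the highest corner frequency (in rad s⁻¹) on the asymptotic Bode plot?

3800 rad s⁻¹

Break frequencies occur at each pole and zero magnitude: 25 rad s⁻¹, 3800 rad s⁻¹.
The highest is 3800 rad s⁻¹.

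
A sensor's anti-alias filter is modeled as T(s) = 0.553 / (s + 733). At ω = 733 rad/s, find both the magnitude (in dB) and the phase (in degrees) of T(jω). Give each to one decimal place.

|T| = -65.5 dB, ∠T = -45.0°

|j733 + 733| = √(733² + 733²) = 1037
|T(j733)| = 0.553 / 1037 = 0.00053347
20 log₁₀(0.00053347) = -65.46 dB
∠(j733 + 733) = arctan(733/733) = 45.00°
∠T(j733) = −45.00° = -45.00°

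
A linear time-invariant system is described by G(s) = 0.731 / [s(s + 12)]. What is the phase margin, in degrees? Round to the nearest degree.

90 deg

Gain crossover: |G(jω)| = 1 at ω ≈ 0.0609 rad/s.
∠G(j0.0609) = −90° − arctan(0.0609/12) ≈ -90.29°
PM = 180° + (-90.29°) = 89.71°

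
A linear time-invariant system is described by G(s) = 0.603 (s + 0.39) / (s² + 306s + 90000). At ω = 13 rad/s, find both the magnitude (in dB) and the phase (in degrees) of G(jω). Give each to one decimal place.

|j13 + 0.39| = √(13² + 0.39²) = 13.01
|(j13)² + 306(j13) + 90000| = |89831 + j3978| = 8.992e+04
|G(j13)| = 0.603 × 13.01 / 8.992e+04 = 8.7218e-05
20 log₁₀(8.7218e-05) = -81.19 dB
∠(j13 + 0.39) = arctan(13/0.39) = 88.28°
∠[(j13)² + 306(j13) + 90000] = ∠[89831 + j3978] = 2.54°
∠G(j13) = 88.28° − 2.54° = 85.75°

|G| = -81.2 dB, ∠G = 85.7°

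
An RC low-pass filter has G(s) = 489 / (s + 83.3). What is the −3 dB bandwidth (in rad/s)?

For a single-pole low-pass, the −3 dB point is at the pole: ω = 83.3 rad/s.

83.3 rad/s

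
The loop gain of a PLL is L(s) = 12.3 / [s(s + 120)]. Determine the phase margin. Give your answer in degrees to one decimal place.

Gain crossover: |L(jω)| = 1 at ω ≈ 0.102 rad/s.
∠L(j0.102) = −90° − arctan(0.102/120) ≈ -90.05°
PM = 180° + (-90.05°) = 89.95°

90.0 deg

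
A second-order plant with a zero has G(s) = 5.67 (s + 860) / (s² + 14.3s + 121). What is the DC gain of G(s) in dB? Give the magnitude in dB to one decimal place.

G(0) = 5.67 × 860 / 121 = 40.299
20 log₁₀(40.299) = 32.11 dB

32.1 dB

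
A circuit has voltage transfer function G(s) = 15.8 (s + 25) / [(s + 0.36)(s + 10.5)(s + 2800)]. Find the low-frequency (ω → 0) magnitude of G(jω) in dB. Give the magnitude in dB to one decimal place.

-28.6 dB

G(0) = 15.8 × 25 / (0.36 × 10.5 × 2800) = 0.03732
20 log₁₀(0.03732) = -28.56 dB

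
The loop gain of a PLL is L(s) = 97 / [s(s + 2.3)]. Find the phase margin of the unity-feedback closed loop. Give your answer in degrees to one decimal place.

Gain crossover: |L(jω)| = 1 at ω ≈ 9.72 rad/s.
∠L(j9.72) = −90° − arctan(9.72/2.3) ≈ -166.68°
PM = 180° + (-166.68°) = 13.32°

13.3°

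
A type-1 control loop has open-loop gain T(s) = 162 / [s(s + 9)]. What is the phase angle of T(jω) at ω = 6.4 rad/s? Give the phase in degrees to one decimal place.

-125.4°

∠(j6.4 + 9) = arctan(6.4/9) = 35.42°
∠(j6.4) = 90.00°
∠T(j6.4) = − (35.42° + 90.00°) = -125.42°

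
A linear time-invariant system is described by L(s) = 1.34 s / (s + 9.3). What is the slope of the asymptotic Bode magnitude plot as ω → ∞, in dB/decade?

0 dB/decade

With 1 zero and 1 pole, the high-frequency asymptotic slope is 20 × (1 − 1) = 0 dB/decade.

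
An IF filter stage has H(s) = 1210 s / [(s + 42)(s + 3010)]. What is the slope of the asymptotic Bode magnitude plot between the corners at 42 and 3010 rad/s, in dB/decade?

In this band the factors already past their corner are: 1 differentiator zero, pole at 42; net slope = 0 dB/decade.

0 dB/decade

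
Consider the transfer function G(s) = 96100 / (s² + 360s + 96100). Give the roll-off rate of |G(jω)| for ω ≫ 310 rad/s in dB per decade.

With 0 zeros and 2 poles, the high-frequency asymptotic slope is 20 × (0 − 2) = -40 dB/decade.

-40 dB/decade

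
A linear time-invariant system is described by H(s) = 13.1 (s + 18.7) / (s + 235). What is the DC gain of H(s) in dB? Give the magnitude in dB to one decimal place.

H(0) = 13.1 × 18.7 / 235 = 1.0424
20 log₁₀(1.0424) = 0.36 dB

0.4 dB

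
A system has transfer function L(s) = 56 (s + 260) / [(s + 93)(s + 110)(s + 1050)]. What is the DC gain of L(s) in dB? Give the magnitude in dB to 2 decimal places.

L(0) = 56 × 260 / (93 × 110 × 1050) = 0.0013555
20 log₁₀(0.0013555) = -57.358 dB

-57.36 dB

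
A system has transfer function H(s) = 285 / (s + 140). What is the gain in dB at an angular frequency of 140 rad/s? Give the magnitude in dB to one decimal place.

3.2 dB

|j140 + 140| = √(140² + 140²) = 198
|H(j140)| = 285 / 198 = 1.4395
20 log₁₀(1.4395) = 3.16 dB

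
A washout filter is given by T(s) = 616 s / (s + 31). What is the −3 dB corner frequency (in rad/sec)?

For a single-pole high-pass, the −3 dB point is at the pole: ω = 31 rad/sec.

31 rad/sec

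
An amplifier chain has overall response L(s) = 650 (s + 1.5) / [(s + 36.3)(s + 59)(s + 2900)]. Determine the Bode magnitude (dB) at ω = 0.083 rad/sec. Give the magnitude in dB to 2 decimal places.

-76.07 dB

|j0.083 + 1.5| = √(0.083² + 1.5²) = 1.502
|j0.083 + 36.3| = √(0.083² + 36.3²) = 36.3
|j0.083 + 59| = √(0.083² + 59²) = 59
|j0.083 + 2900| = √(0.083² + 2900²) = 2900
|L(j0.083)| = 650 × 1.502 / (36.3 × 59 × 2900) = 0.00015722
20 log₁₀(0.00015722) = -76.070 dB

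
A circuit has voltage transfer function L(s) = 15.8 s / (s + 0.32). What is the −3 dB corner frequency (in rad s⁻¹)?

0.32 rad s⁻¹

For a single-pole high-pass, the −3 dB point is at the pole: ω = 0.32 rad s⁻¹.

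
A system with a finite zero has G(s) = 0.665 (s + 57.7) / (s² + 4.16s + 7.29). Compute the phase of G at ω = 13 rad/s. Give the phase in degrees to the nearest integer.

∠(j13 + 57.7) = arctan(13/57.7) = 12.70°
∠[(j13)² + 4.16(j13) + 7.29] = ∠[-161.71 + j54.08] = 161.51°
∠G(j13) = 12.70° − 161.51° = -148.81°

-149°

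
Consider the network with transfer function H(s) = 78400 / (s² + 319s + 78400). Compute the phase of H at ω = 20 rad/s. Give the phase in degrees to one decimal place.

-4.7°

∠[(j20)² + 319(j20) + 78400] = ∠[78000 + j6380] = 4.68°
∠H(j20) = −4.68° = -4.68°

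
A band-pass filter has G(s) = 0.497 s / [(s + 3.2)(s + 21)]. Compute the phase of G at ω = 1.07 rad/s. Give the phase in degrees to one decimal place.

∠(j1.07) = 90.00°
∠(j1.07 + 3.2) = arctan(1.07/3.2) = 18.49°
∠(j1.07 + 21) = arctan(1.07/21) = 2.92°
∠G(j1.07) = 90.00° − (18.49° + 2.92°) = 68.59°

68.6°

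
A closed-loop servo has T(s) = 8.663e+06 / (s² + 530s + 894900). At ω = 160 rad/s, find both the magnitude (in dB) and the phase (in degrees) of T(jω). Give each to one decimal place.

|(j160)² + 530(j160) + 894900| = |8.693e+05 + j84800| = 8.734e+05
|T(j160)| = 8.663e+06 / 8.734e+05 = 9.9184
20 log₁₀(9.9184) = 19.93 dB
∠[(j160)² + 530(j160) + 894900] = ∠[8.693e+05 + j84800] = 5.57°
∠T(j160) = −5.57° = -5.57°

|T| = 19.9 dB, ∠T = -5.6°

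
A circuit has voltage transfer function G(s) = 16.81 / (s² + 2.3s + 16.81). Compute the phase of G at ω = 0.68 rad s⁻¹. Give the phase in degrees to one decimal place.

-5.5 deg

∠[(j0.68)² + 2.3(j0.68) + 16.81] = ∠[16.348 + j1.564] = 5.46°
∠G(j0.68) = −5.46° = -5.46°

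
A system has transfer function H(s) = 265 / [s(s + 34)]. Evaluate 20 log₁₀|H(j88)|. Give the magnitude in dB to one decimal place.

-29.9 dB

|j88 + 34| = √(88² + 34²) = 94.34
|j88| = 88
|H(j88)| = 265 / (94.34 × 88) = 0.03192
20 log₁₀(0.03192) = -29.92 dB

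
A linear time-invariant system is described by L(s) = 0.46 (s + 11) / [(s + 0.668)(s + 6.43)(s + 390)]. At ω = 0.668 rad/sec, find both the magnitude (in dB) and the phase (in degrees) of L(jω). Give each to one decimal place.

|j0.668 + 11| = √(0.668² + 11²) = 11.02
|j0.668 + 0.668| = √(0.668² + 0.668²) = 0.9447
|j0.668 + 6.43| = √(0.668² + 6.43²) = 6.465
|j0.668 + 390| = √(0.668² + 390²) = 390
|L(j0.668)| = 0.46 × 11.02 / (0.9447 × 6.465 × 390) = 0.0021284
20 log₁₀(0.0021284) = -53.44 dB
∠(j0.668 + 11) = arctan(0.668/11) = 3.48°
∠(j0.668 + 0.668) = arctan(0.668/0.668) = 45.00°
∠(j0.668 + 6.43) = arctan(0.668/6.43) = 5.93°
∠(j0.668 + 390) = arctan(0.668/390) = 0.10°
∠L(j0.668) = 3.48° − (45.00° + 5.93° + 0.10°) = -47.55°

|L| = -53.4 dB, ∠L = -47.6°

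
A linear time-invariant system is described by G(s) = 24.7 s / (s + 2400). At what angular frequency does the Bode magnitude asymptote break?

2400 rad/s

The single real pole at s = −2400 gives a corner at ω = 2400 rad/s.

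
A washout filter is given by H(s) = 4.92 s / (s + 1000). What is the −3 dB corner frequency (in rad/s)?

1000 rad/s

For a single-pole high-pass, the −3 dB point is at the pole: ω = 1000 rad/s.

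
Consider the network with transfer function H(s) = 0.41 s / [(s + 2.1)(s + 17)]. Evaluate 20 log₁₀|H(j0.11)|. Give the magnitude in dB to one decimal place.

-58.0 dB

|j0.11| = 0.11
|j0.11 + 2.1| = √(0.11² + 2.1²) = 2.103
|j0.11 + 17| = √(0.11² + 17²) = 17
|H(j0.11)| = 0.41 × 0.11 / (2.103 × 17) = 0.0012615
20 log₁₀(0.0012615) = -57.98 dB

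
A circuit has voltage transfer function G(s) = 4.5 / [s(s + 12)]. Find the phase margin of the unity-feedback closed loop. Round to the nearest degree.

Gain crossover: |G(jω)| = 1 at ω ≈ 0.375 rad/sec.
∠G(j0.375) = −90° − arctan(0.375/12) ≈ -91.79°
PM = 180° + (-91.79°) = 88.21°

88 deg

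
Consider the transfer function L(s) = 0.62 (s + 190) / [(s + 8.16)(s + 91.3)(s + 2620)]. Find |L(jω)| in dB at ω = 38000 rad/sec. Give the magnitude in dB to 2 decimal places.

-187.36 dB

|j38000 + 190| = √(38000² + 190²) = 3.8e+04
|j38000 + 8.16| = √(38000² + 8.16²) = 3.8e+04
|j38000 + 91.3| = √(38000² + 91.3²) = 3.8e+04
|j38000 + 2620| = √(38000² + 2620²) = 3.809e+04
|L(j38000)| = 0.62 × 3.8e+04 / (3.8e+04 × 3.8e+04 × 3.809e+04) = 4.2835e-10
20 log₁₀(4.2835e-10) = -187.364 dB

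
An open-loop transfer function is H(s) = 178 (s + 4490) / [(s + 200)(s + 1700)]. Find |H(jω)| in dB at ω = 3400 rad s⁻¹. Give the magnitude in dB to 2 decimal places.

|j3400 + 4490| = √(3400² + 4490²) = 5632
|j3400 + 200| = √(3400² + 200²) = 3406
|j3400 + 1700| = √(3400² + 1700²) = 3801
|H(j3400)| = 178 × 5632 / (3406 × 3801) = 0.077433
20 log₁₀(0.077433) = -22.222 dB

-22.22 dB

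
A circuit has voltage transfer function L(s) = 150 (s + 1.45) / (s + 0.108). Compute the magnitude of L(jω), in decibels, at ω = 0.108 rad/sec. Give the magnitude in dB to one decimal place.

|j0.108 + 1.45| = √(0.108² + 1.45²) = 1.454
|j0.108 + 0.108| = √(0.108² + 0.108²) = 0.1527
|L(j0.108)| = 150 × 1.454 / 0.1527 = 1428
20 log₁₀(1428) = 63.09 dB

63.1 dB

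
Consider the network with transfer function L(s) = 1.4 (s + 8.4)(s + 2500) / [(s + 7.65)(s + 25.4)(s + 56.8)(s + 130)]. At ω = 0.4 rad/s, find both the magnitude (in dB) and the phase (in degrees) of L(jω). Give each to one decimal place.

|L| = -33.8 dB, ∠L = -1.7°

|j0.4 + 8.4| = √(0.4² + 8.4²) = 8.41
|j0.4 + 2500| = √(0.4² + 2500²) = 2500
|j0.4 + 7.65| = √(0.4² + 7.65²) = 7.66
|j0.4 + 25.4| = √(0.4² + 25.4²) = 25.4
|j0.4 + 56.8| = √(0.4² + 56.8²) = 56.8
|j0.4 + 130| = √(0.4² + 130²) = 130
|L(j0.4)| = 1.4 × 8.41 × 2500 / (7.66 × 25.4 × 56.8 × 130) = 0.020483
20 log₁₀(0.020483) = -33.77 dB
∠(j0.4 + 8.4) = arctan(0.4/8.4) = 2.73°
∠(j0.4 + 2500) = arctan(0.4/2500) = 0.01°
∠(j0.4 + 7.65) = arctan(0.4/7.65) = 2.99°
∠(j0.4 + 25.4) = arctan(0.4/25.4) = 0.90°
∠(j0.4 + 56.8) = arctan(0.4/56.8) = 0.40°
∠(j0.4 + 130) = arctan(0.4/130) = 0.18°
∠L(j0.4) = 2.73° + 0.01° − (2.99° + 0.90° + 0.40° + 0.18°) = -1.74°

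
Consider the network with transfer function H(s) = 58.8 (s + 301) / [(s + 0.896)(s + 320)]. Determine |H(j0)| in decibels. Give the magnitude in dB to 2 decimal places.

H(0) = 58.8 × 301 / (0.896 × 320) = 61.729
20 log₁₀(61.729) = 35.810 dB

35.81 dB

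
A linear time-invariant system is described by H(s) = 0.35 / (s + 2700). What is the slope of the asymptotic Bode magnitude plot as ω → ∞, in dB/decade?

With 0 zeros and 1 pole, the high-frequency asymptotic slope is 20 × (0 − 1) = -20 dB/decade.

-20 dB/decade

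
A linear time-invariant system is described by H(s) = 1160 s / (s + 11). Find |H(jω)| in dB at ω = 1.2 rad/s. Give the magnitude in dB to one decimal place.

42.0 dB

|j1.2| = 1.2
|j1.2 + 11| = √(1.2² + 11²) = 11.07
|H(j1.2)| = 1160 × 1.2 / 11.07 = 125.8
20 log₁₀(125.8) = 41.99 dB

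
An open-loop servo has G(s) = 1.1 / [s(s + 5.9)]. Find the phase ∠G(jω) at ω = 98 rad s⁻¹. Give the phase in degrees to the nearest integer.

-177°

∠(j98 + 5.9) = arctan(98/5.9) = 86.55°
∠(j98) = 90.00°
∠G(j98) = − (86.55° + 90.00°) = -176.55°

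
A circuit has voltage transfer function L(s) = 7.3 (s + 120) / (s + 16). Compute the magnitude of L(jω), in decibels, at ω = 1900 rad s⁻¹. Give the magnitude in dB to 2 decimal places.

17.28 dB

|j1900 + 120| = √(1900² + 120²) = 1904
|j1900 + 16| = √(1900² + 16²) = 1900
|L(j1900)| = 7.3 × 1904 / 1900 = 7.3143
20 log₁₀(7.3143) = 17.283 dB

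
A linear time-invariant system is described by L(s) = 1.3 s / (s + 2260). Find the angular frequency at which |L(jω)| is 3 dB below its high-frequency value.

2260 rad s⁻¹

For a single-pole high-pass, the −3 dB point is at the pole: ω = 2260 rad s⁻¹.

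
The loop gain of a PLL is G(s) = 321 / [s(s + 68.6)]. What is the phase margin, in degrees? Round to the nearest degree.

Gain crossover: |G(jω)| = 1 at ω ≈ 4.67 rad/s.
∠G(j4.67) = −90° − arctan(4.67/68.6) ≈ -93.89°
PM = 180° + (-93.89°) = 86.11°

86°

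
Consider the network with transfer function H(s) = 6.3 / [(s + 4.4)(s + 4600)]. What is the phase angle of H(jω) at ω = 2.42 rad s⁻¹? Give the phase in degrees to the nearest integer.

∠(j2.42 + 4.4) = arctan(2.42/4.4) = 28.81°
∠(j2.42 + 4600) = arctan(2.42/4600) = 0.03°
∠H(j2.42) = − (28.81° + 0.03°) = -28.84°

-29°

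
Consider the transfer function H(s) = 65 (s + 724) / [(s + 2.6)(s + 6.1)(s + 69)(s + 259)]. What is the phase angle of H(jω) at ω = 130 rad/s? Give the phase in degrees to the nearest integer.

-255°

∠(j130 + 724) = arctan(130/724) = 10.18°
∠(j130 + 2.6) = arctan(130/2.6) = 88.85°
∠(j130 + 6.1) = arctan(130/6.1) = 87.31°
∠(j130 + 69) = arctan(130/69) = 62.04°
∠(j130 + 259) = arctan(130/259) = 26.65°
∠H(j130) = 10.18° − (88.85° + 87.31° + 62.04° + 26.65°) = -254.68°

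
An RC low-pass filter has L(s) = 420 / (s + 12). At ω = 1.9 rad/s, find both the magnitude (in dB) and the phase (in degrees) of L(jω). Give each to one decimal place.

|L| = 30.8 dB, ∠L = -9.0°

|j1.9 + 12| = √(1.9² + 12²) = 12.15
|L(j1.9)| = 420 / 12.15 = 34.569
20 log₁₀(34.569) = 30.77 dB
∠(j1.9 + 12) = arctan(1.9/12) = 9.00°
∠L(j1.9) = −9.00° = -9.00°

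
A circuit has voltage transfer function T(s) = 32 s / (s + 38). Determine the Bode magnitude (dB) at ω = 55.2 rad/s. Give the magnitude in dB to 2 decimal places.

28.42 dB

|j55.2| = 55.2
|j55.2 + 38| = √(55.2² + 38²) = 67.02
|T(j55.2)| = 32 × 55.2 / 67.02 = 26.358
20 log₁₀(26.358) = 28.418 dB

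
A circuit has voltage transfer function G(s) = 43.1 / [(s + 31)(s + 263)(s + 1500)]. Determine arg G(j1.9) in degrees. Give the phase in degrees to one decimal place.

∠(j1.9 + 31) = arctan(1.9/31) = 3.51°
∠(j1.9 + 263) = arctan(1.9/263) = 0.41°
∠(j1.9 + 1500) = arctan(1.9/1500) = 0.07°
∠G(j1.9) = − (3.51° + 0.41° + 0.07°) = -3.99°

-4.0°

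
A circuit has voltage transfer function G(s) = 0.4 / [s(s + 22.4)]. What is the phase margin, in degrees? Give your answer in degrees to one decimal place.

Gain crossover: |G(jω)| = 1 at ω ≈ 0.0179 rad/s.
∠G(j0.0179) = −90° − arctan(0.0179/22.4) ≈ -90.05°
PM = 180° + (-90.05°) = 89.95°

90.0°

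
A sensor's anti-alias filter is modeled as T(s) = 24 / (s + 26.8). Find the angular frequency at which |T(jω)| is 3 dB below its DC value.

26.8 rad/s

For a single-pole low-pass, the −3 dB point is at the pole: ω = 26.8 rad/s.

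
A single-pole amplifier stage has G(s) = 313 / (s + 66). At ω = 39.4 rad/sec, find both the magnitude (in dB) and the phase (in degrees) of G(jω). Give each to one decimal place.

|G| = 12.2 dB, ∠G = -30.8 deg

|j39.4 + 66| = √(39.4² + 66²) = 76.87
|G(j39.4)| = 313 / 76.87 = 4.072
20 log₁₀(4.072) = 12.20 dB
∠(j39.4 + 66) = arctan(39.4/66) = 30.84°
∠G(j39.4) = −30.84° = -30.84°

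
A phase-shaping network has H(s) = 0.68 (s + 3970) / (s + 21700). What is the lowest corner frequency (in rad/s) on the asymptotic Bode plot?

Break frequencies occur at each pole and zero magnitude: 3970 rad/s, 21700 rad/s.
The lowest is 3970 rad/s.

3970 rad/s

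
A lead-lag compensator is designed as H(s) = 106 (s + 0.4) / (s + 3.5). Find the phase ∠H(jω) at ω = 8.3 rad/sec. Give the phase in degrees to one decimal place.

20.1°

∠(j8.3 + 0.4) = arctan(8.3/0.4) = 87.24°
∠(j8.3 + 3.5) = arctan(8.3/3.5) = 67.14°
∠H(j8.3) = 87.24° − 67.14° = 20.11°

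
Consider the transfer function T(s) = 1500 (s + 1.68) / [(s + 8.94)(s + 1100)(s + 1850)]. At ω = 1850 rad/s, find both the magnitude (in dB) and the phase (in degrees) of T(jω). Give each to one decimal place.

|j1850 + 1.68| = √(1850² + 1.68²) = 1850
|j1850 + 8.94| = √(1850² + 8.94²) = 1850
|j1850 + 1100| = √(1850² + 1100²) = 2152
|j1850 + 1850| = √(1850² + 1850²) = 2616
|T(j1850)| = 1500 × 1850 / (1850 × 2152 × 2616) = 0.00026637
20 log₁₀(0.00026637) = -71.49 dB
∠(j1850 + 1.68) = arctan(1850/1.68) = 89.95°
∠(j1850 + 8.94) = arctan(1850/8.94) = 89.72°
∠(j1850 + 1100) = arctan(1850/1100) = 59.26°
∠(j1850 + 1850) = arctan(1850/1850) = 45.00°
∠T(j1850) = 89.95° − (89.72° + 59.26° + 45.00°) = -104.04°

|T| = -71.5 dB, ∠T = -104.0°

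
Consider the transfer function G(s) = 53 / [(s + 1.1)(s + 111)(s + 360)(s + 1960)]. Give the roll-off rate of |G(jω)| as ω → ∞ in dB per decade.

-80 dB/decade

With 0 zeros and 4 poles, the high-frequency asymptotic slope is 20 × (0 − 4) = -80 dB/decade.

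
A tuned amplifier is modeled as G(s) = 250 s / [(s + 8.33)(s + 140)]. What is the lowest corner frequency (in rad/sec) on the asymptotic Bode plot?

Break frequencies occur at each pole and zero magnitude: 8.33 rad/sec, 140 rad/sec.
The lowest is 8.33 rad/sec.

8.33 rad/sec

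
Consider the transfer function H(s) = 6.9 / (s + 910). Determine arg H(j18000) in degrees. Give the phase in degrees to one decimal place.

∠(j18000 + 910) = arctan(18000/910) = 87.11°
∠H(j18000) = −87.11° = -87.11°

-87.1°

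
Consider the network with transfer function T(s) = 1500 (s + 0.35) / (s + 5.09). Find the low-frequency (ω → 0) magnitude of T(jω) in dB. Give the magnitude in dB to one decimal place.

T(0) = 1500 × 0.35 / 5.09 = 103.14
20 log₁₀(103.14) = 40.27 dB

40.3 dB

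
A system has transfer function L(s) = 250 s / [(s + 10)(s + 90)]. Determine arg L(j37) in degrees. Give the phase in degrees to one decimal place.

∠(j37) = 90.00°
∠(j37 + 10) = arctan(37/10) = 74.88°
∠(j37 + 90) = arctan(37/90) = 22.35°
∠L(j37) = 90.00° − (74.88° + 22.35°) = -7.22°

-7.2 deg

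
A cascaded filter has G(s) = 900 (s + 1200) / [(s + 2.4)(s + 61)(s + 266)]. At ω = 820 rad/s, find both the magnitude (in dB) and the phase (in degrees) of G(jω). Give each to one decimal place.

|G| = -53.0 dB, ∠G = -213.3°

|j820 + 1200| = √(820² + 1200²) = 1453
|j820 + 2.4| = √(820² + 2.4²) = 820
|j820 + 61| = √(820² + 61²) = 822.3
|j820 + 266| = √(820² + 266²) = 862.1
|G(j820)| = 900 × 1453 / (820 × 822.3 × 862.1) = 0.0022504
20 log₁₀(0.0022504) = -52.95 dB
∠(j820 + 1200) = arctan(820/1200) = 34.35°
∠(j820 + 2.4) = arctan(820/2.4) = 89.83°
∠(j820 + 61) = arctan(820/61) = 85.75°
∠(j820 + 266) = arctan(820/266) = 72.03°
∠G(j820) = 34.35° − (89.83° + 85.75° + 72.03°) = -213.26°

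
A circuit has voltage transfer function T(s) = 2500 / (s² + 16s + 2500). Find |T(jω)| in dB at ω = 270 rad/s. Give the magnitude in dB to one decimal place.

-29.0 dB

|(j270)² + 16(j270) + 2500| = |-70400 + j4320| = 7.053e+04
|T(j270)| = 2500 / 7.053e+04 = 0.035445
20 log₁₀(0.035445) = -29.01 dB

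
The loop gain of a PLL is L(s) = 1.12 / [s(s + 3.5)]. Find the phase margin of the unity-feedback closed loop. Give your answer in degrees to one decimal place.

84.8°

Gain crossover: |L(jω)| = 1 at ω ≈ 0.319 rad/sec.
∠L(j0.319) = −90° − arctan(0.319/3.5) ≈ -95.20°
PM = 180° + (-95.20°) = 84.80°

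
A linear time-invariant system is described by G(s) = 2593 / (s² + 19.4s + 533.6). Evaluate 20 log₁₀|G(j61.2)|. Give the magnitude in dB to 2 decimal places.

-2.42 dB

|(j61.2)² + 19.4(j61.2) + 533.6| = |-3211.8 + j1187.3| = 3424
|G(j61.2)| = 2593 / 3424 = 0.75724
20 log₁₀(0.75724) = -2.415 dB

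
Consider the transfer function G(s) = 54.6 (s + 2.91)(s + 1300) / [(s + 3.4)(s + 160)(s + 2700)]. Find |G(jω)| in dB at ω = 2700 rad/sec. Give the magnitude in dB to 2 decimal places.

|j2700 + 2.91| = √(2700² + 2.91²) = 2700
|j2700 + 1300| = √(2700² + 1300²) = 2997
|j2700 + 3.4| = √(2700² + 3.4²) = 2700
|j2700 + 160| = √(2700² + 160²) = 2705
|j2700 + 2700| = √(2700² + 2700²) = 3818
|G(j2700)| = 54.6 × 2700 × 2997 / (2700 × 2705 × 3818) = 0.015843
20 log₁₀(0.015843) = -36.003 dB

-36.00 dB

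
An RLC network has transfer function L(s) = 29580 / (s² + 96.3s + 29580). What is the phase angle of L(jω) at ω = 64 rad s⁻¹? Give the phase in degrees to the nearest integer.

∠[(j64)² + 96.3(j64) + 29580] = ∠[25484 + j6163.2] = 13.60°
∠L(j64) = −13.60° = -13.60°

-14°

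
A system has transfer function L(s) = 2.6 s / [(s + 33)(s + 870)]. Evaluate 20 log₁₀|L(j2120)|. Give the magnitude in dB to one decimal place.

|j2120| = 2120
|j2120 + 33| = √(2120² + 33²) = 2120
|j2120 + 870| = √(2120² + 870²) = 2292
|L(j2120)| = 2.6 × 2120 / (2120 × 2292) = 0.0011345
20 log₁₀(0.0011345) = -58.90 dB

-58.9 dB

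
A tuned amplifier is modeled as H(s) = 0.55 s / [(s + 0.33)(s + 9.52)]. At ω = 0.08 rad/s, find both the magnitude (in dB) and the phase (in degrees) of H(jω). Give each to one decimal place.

|H| = -37.3 dB, ∠H = 75.9°

|j0.08| = 0.08
|j0.08 + 0.33| = √(0.08² + 0.33²) = 0.3396
|j0.08 + 9.52| = √(0.08² + 9.52²) = 9.52
|H(j0.08)| = 0.55 × 0.08 / (0.3396 × 9.52) = 0.013611
20 log₁₀(0.013611) = -37.32 dB
∠(j0.08) = 90.00°
∠(j0.08 + 0.33) = arctan(0.08/0.33) = 13.63°
∠(j0.08 + 9.52) = arctan(0.08/9.52) = 0.48°
∠H(j0.08) = 90.00° − (13.63° + 0.48°) = 75.89°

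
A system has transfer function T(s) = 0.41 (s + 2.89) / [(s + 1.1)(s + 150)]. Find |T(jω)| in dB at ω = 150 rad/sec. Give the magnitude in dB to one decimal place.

-54.3 dB

|j150 + 2.89| = √(150² + 2.89²) = 150
|j150 + 1.1| = √(150² + 1.1²) = 150
|j150 + 150| = √(150² + 150²) = 212.1
|T(j150)| = 0.41 × 150 / (150 × 212.1) = 0.0019331
20 log₁₀(0.0019331) = -54.28 dB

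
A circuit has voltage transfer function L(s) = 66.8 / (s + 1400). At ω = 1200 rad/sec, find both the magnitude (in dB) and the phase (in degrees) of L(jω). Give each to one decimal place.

|L| = -28.8 dB, ∠L = -40.6°

|j1200 + 1400| = √(1200² + 1400²) = 1844
|L(j1200)| = 66.8 / 1844 = 0.036227
20 log₁₀(0.036227) = -28.82 dB
∠(j1200 + 1400) = arctan(1200/1400) = 40.60°
∠L(j1200) = −40.60° = -40.60°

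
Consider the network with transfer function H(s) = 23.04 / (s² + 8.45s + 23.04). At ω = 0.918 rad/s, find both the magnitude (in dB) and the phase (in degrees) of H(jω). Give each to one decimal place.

|H| = -0.2 dB, ∠H = -19.3°

|(j0.918)² + 8.45(j0.918) + 23.04| = |22.197 + j7.7571| = 23.51
|H(j0.918)| = 23.04 / 23.51 = 0.97986
20 log₁₀(0.97986) = -0.18 dB
∠[(j0.918)² + 8.45(j0.918) + 23.04] = ∠[22.197 + j7.7571] = 19.26°
∠H(j0.918) = −19.26° = -19.26°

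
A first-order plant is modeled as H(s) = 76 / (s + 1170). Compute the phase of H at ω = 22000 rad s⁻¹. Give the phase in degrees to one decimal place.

∠(j22000 + 1170) = arctan(22000/1170) = 86.96°
∠H(j22000) = −86.96° = -86.96°

-87.0°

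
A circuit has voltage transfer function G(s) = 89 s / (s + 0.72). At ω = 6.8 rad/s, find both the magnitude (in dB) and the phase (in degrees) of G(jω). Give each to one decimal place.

|G| = 38.9 dB, ∠G = 6.0°

|j6.8| = 6.8
|j6.8 + 0.72| = √(6.8² + 0.72²) = 6.838
|G(j6.8)| = 89 × 6.8 / 6.838 = 88.505
20 log₁₀(88.505) = 38.94 dB
∠(j6.8) = 90.00°
∠(j6.8 + 0.72) = arctan(6.8/0.72) = 83.96°
∠G(j6.8) = 90.00° − 83.96° = 6.04°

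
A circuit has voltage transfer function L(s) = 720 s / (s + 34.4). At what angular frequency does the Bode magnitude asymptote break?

The single real pole at s = −34.4 gives a corner at ω = 34.4 rad/s.

34.4 rad/s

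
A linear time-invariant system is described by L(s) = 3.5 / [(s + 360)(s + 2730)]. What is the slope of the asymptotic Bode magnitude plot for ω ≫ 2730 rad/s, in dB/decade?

With 0 zeros and 2 poles, the high-frequency asymptotic slope is 20 × (0 − 2) = -40 dB/decade.

-40 dB/decade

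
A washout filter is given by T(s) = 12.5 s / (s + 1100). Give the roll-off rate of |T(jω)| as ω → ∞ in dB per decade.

0 dB/decade

With 1 zero and 1 pole, the high-frequency asymptotic slope is 20 × (1 − 1) = 0 dB/decade.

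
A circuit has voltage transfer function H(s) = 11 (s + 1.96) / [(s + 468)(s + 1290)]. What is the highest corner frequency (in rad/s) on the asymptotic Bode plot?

1290 rad/s

Break frequencies occur at each pole and zero magnitude: 1.96 rad/s, 468 rad/s, 1290 rad/s.
The highest is 1290 rad/s.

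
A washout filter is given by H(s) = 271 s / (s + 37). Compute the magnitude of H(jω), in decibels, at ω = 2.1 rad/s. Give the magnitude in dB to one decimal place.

|j2.1| = 2.1
|j2.1 + 37| = √(2.1² + 37²) = 37.06
|H(j2.1)| = 271 × 2.1 / 37.06 = 15.356
20 log₁₀(15.356) = 23.73 dB

23.7 dB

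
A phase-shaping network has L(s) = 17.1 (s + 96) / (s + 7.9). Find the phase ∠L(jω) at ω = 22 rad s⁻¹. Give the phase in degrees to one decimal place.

-57.3°

∠(j22 + 96) = arctan(22/96) = 12.91°
∠(j22 + 7.9) = arctan(22/7.9) = 70.25°
∠L(j22) = 12.91° − 70.25° = -57.34°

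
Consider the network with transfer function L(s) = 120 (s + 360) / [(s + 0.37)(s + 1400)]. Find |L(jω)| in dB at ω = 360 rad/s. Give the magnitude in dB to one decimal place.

-18.6 dB

|j360 + 360| = √(360² + 360²) = 509.1
|j360 + 0.37| = √(360² + 0.37²) = 360
|j360 + 1400| = √(360² + 1400²) = 1446
|L(j360)| = 120 × 509.1 / (360 × 1446) = 0.1174
20 log₁₀(0.1174) = -18.61 dB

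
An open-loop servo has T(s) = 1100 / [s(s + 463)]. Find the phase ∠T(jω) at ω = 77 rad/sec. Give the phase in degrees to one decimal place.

-99.4 deg

∠(j77 + 463) = arctan(77/463) = 9.44°
∠(j77) = 90.00°
∠T(j77) = − (9.44° + 90.00°) = -99.44°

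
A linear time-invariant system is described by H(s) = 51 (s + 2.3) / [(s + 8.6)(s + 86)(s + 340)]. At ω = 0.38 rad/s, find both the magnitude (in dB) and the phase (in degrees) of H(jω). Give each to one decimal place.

|j0.38 + 2.3| = √(0.38² + 2.3²) = 2.331
|j0.38 + 8.6| = √(0.38² + 8.6²) = 8.608
|j0.38 + 86| = √(0.38² + 86²) = 86
|j0.38 + 340| = √(0.38² + 340²) = 340
|H(j0.38)| = 51 × 2.331 / (8.608 × 86 × 340) = 0.00047233
20 log₁₀(0.00047233) = -66.52 dB
∠(j0.38 + 2.3) = arctan(0.38/2.3) = 9.38°
∠(j0.38 + 8.6) = arctan(0.38/8.6) = 2.53°
∠(j0.38 + 86) = arctan(0.38/86) = 0.25°
∠(j0.38 + 340) = arctan(0.38/340) = 0.06°
∠H(j0.38) = 9.38° − (2.53° + 0.25° + 0.06°) = 6.53°

|H| = -66.5 dB, ∠H = 6.5 deg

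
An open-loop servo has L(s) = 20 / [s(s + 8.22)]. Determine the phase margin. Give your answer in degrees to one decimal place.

Gain crossover: |L(jω)| = 1 at ω ≈ 2.34 rad s⁻¹.
∠L(j2.34) = −90° − arctan(2.34/8.22) ≈ -105.89°
PM = 180° + (-105.89°) = 74.11°

74.1°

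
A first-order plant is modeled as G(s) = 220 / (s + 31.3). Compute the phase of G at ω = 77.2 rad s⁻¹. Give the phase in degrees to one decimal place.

-67.9°

∠(j77.2 + 31.3) = arctan(77.2/31.3) = 67.93°
∠G(j77.2) = −67.93° = -67.93°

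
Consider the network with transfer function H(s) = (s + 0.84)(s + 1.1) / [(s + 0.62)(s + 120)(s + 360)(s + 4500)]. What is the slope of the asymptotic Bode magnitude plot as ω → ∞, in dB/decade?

-40 dB/decade

With 2 zeros and 4 poles, the high-frequency asymptotic slope is 20 × (2 − 4) = -40 dB/decade.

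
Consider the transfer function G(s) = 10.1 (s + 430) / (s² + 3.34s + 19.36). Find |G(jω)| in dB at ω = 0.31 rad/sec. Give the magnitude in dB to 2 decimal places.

|j0.31 + 430| = √(0.31² + 430²) = 430
|(j0.31)² + 3.34(j0.31) + 19.36| = |19.264 + j1.0354| = 19.29
|G(j0.31)| = 10.1 × 430 / 19.29 = 225.12
20 log₁₀(225.12) = 47.048 dB

47.05 dB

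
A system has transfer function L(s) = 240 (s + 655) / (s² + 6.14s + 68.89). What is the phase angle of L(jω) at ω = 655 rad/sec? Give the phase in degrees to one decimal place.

-134.5 deg

∠(j655 + 655) = arctan(655/655) = 45.00°
∠[(j655)² + 6.14(j655) + 68.89] = ∠[-4.2896e+05 + j4021.7] = 179.46°
∠L(j655) = 45.00° − 179.46° = -134.46°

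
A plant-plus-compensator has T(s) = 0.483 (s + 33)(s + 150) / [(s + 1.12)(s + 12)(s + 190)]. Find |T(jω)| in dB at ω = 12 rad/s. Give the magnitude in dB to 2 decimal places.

|j12 + 33| = √(12² + 33²) = 35.11
|j12 + 150| = √(12² + 150²) = 150.5
|j12 + 1.12| = √(12² + 1.12²) = 12.05
|j12 + 12| = √(12² + 12²) = 16.97
|j12 + 190| = √(12² + 190²) = 190.4
|T(j12)| = 0.483 × 35.11 × 150.5 / (12.05 × 16.97 × 190.4) = 0.065543
20 log₁₀(0.065543) = -23.669 dB

-23.67 dB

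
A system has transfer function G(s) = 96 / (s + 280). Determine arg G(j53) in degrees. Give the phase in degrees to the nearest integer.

-11 deg

∠(j53 + 280) = arctan(53/280) = 10.72°
∠G(j53) = −10.72° = -10.72°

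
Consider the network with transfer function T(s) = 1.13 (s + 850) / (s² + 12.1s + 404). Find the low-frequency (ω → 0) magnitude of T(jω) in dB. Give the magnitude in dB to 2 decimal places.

7.52 dB

T(0) = 1.13 × 850 / 404 = 2.3775
20 log₁₀(2.3775) = 7.522 dB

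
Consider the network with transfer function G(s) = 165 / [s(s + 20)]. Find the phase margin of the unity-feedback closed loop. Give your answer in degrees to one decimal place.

Gain crossover: |G(jω)| = 1 at ω ≈ 7.7 rad/s.
∠G(j7.7) = −90° − arctan(7.7/20) ≈ -111.05°
PM = 180° + (-111.05°) = 68.95°

68.9°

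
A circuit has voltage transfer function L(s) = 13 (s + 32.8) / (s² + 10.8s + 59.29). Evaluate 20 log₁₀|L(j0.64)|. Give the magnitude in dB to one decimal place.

|j0.64 + 32.8| = √(0.64² + 32.8²) = 32.81
|(j0.64)² + 10.8(j0.64) + 59.29| = |58.88 + j6.912| = 59.28
|L(j0.64)| = 13 × 32.81 / 59.28 = 7.1938
20 log₁₀(7.1938) = 17.14 dB

17.1 dB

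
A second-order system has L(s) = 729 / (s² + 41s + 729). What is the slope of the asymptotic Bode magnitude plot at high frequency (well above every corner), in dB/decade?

-40 dB/decade

With 0 zeros and 2 poles, the high-frequency asymptotic slope is 20 × (0 − 2) = -40 dB/decade.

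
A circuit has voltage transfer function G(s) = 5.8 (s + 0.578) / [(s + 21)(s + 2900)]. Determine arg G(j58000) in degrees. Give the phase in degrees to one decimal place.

-87.1°

∠(j58000 + 0.578) = arctan(58000/0.578) = 90.00°
∠(j58000 + 21) = arctan(58000/21) = 89.98°
∠(j58000 + 2900) = arctan(58000/2900) = 87.14°
∠G(j58000) = 90.00° − (89.98° + 87.14°) = -87.12°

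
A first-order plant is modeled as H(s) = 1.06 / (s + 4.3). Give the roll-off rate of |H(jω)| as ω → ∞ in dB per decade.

-20 dB/decade

With 0 zeros and 1 pole, the high-frequency asymptotic slope is 20 × (0 − 1) = -20 dB/decade.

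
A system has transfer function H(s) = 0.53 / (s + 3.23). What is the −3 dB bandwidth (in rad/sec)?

3.23 rad/sec

For a single-pole low-pass, the −3 dB point is at the pole: ω = 3.23 rad/sec.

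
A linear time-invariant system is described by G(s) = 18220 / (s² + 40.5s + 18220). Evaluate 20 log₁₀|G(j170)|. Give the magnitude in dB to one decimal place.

|(j170)² + 40.5(j170) + 18220| = |-10680 + j6885| = 1.271e+04
|G(j170)| = 18220 / 1.271e+04 = 1.4339
20 log₁₀(1.4339) = 3.13 dB

3.1 dB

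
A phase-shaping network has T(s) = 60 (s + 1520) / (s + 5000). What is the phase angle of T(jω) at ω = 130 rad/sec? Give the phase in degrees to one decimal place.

3.4°

∠(j130 + 1520) = arctan(130/1520) = 4.89°
∠(j130 + 5000) = arctan(130/5000) = 1.49°
∠T(j130) = 4.89° − 1.49° = 3.40°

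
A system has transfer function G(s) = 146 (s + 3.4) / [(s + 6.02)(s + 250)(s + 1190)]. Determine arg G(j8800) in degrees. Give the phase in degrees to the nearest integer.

∠(j8800 + 3.4) = arctan(8800/3.4) = 89.98°
∠(j8800 + 6.02) = arctan(8800/6.02) = 89.96°
∠(j8800 + 250) = arctan(8800/250) = 88.37°
∠(j8800 + 1190) = arctan(8800/1190) = 82.30°
∠G(j8800) = 89.98° − (89.96° + 88.37° + 82.30°) = -170.65°

-171 deg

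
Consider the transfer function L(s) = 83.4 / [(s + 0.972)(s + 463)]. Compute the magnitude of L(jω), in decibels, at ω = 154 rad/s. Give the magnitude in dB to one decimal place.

-59.1 dB

|j154 + 0.972| = √(154² + 0.972²) = 154
|j154 + 463| = √(154² + 463²) = 487.9
|L(j154)| = 83.4 / (154 × 487.9) = 0.0011099
20 log₁₀(0.0011099) = -59.09 dB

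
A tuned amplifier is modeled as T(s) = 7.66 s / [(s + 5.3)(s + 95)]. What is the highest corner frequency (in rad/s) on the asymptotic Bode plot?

Break frequencies occur at each pole and zero magnitude: 5.3 rad/s, 95 rad/s.
The highest is 95 rad/s.

95 rad/s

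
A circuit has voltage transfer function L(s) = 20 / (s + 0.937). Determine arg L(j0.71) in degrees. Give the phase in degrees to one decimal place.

∠(j0.71 + 0.937) = arctan(0.71/0.937) = 37.15°
∠L(j0.71) = −37.15° = -37.15°

-37.2°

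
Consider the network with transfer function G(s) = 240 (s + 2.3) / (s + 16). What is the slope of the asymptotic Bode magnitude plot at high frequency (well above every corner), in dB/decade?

0 dB/decade

With 1 zero and 1 pole, the high-frequency asymptotic slope is 20 × (1 − 1) = 0 dB/decade.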